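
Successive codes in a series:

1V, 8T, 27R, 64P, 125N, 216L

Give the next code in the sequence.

For the first component, perfect cubes: 1³, 2³, 3³, …: 1, 8, 27, 64, 125, 216 → 343.
Letter: letters move back 2 places in the alphabet, so V, T, R, P, N, L → J.
Putting it together: 343J.

343J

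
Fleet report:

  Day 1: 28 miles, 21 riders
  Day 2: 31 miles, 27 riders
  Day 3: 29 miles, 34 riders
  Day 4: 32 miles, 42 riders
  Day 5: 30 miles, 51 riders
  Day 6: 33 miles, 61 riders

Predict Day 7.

Miles — alternating steps +3, −2, +3, −2, …: 28, 31, 29, 32, 30, 33 → 31.
For the riders, differences are 6, 7, 8, … (increasing by 1 each time): 21, 27, 34, 42, 51, 61 → 72.
So the next row is 31 miles, 72 riders.

31 miles, 72 riders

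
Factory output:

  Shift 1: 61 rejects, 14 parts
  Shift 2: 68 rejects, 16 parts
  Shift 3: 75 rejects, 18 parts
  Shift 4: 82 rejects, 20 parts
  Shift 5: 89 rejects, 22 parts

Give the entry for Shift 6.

96 rejects, 24 parts

Rejects: 61, 68, 75, 82, 89 → 96 (+7 each step).
Parts goes 14, 16, 18, 20, 22 → 24 (+2 each step).
So the next line is 96 rejects, 24 parts.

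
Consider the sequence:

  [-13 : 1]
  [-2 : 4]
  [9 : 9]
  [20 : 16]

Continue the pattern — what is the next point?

First coordinate: -13, -2, 9, 20 → 31 (+11 each step).
Second coordinate goes 1, 4, 9, 16 → 25 (perfect squares: 1², 2², 3², …).
So the next point is [31 : 25].

[31 : 25]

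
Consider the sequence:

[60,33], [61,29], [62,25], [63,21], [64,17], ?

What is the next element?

[65,13]

First part: +1 each step, so 60, 61, 62, 63, 64 → 65.
Second part: −4 each step, so 33, 29, 25, 21, 17 → 13.
Combining the parts gives [65,13].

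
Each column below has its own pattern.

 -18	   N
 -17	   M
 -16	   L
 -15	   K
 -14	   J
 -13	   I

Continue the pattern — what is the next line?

-12  H

First component: +1 each step; -18, -17, -16, -15, -14, -13 → -12.
Letter — letters move back 1 place in the alphabet: N, M, L, K, J, I → H.
Combining the parts gives -12  H.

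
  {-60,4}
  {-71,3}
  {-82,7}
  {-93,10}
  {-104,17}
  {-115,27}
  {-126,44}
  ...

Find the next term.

First component goes -60, -71, -82, -93, -104, -115, -126 → -137 (−11 each step).
Second component goes 4, 3, 7, 10, 17, 27, 44 → 71 (each term is the sum of the two before it).
Combining the parts gives {-137,71}.

{-137,71}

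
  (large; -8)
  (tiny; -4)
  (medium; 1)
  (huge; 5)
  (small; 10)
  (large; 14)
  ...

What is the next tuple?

Size goes large, tiny, medium, huge, small, large → tiny (repeats large → tiny → medium → huge → small).
Second part: alternating steps +4, +5, +4, +5, …, so -8, -4, 1, 5, 10, 14 → 19.
Putting it together: (tiny; 19).

(tiny; 19)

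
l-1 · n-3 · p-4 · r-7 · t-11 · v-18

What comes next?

Letter: letters move forward 2 places in the alphabet, so l, n, p, r, t, v → x.
Second component — each term is the sum of the two before it: 1, 3, 4, 7, 11, 18 → 29.
Putting it together: x-29.

x-29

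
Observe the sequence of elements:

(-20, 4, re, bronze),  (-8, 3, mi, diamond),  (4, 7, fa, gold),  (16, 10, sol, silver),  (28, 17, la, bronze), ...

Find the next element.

(40, 27, ti, diamond)

First slot — +12 each step: -20, -8, 4, 16, 28 → 40.
Second slot: 4, 3, 7, 10, 17 → 27 (each term is the sum of the two before it).
Note: runs through the solfège scale do→ti; re, mi, fa, sol, la → ti.
For the rank, repeats bronze → diamond → gold → silver: bronze, diamond, gold, silver, bronze → diamond.
Putting it together: (40, 27, ti, diamond).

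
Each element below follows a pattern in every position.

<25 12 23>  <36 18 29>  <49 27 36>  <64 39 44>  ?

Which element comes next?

First value goes 25, 36, 49, 64 → 81 (perfect squares: 5², 6², 7², …).
For the second value, differences are 6, 9, 12, … (increasing by 3 each time): 12, 18, 27, 39 → 54.
Third value: 23, 29, 36, 44 → 53 (differences are 6, 7, 8, … (increasing by 1 each time)).
So the next element is <81 54 53>.

<81 54 53>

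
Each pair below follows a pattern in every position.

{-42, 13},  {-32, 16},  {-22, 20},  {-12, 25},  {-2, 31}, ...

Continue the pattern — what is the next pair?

{8, 38}

First coordinate: +10 each step; -42, -32, -22, -12, -2 → 8.
Second coordinate: differences are 3, 4, 5, … (increasing by 1 each time), so 13, 16, 20, 25, 31 → 38.
Putting it together: {8, 38}.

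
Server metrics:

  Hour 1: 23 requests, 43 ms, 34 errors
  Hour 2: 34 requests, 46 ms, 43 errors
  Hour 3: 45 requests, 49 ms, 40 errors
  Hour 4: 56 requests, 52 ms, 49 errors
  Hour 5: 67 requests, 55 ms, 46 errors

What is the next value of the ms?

Ms goes 43, 46, 49, 52, 55 → 58 (+3 each step).

58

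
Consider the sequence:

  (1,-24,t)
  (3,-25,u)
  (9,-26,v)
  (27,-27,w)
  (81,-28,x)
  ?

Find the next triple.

First entry: ×3 each step, so 1, 3, 9, 27, 81 → 243.
Second entry — −1 each step: -24, -25, -26, -27, -28 → -29.
Letter: letters move forward 1 place in the alphabet; t, u, v, w, x → y.
So the next triple is (243,-29,y).

(243,-29,y)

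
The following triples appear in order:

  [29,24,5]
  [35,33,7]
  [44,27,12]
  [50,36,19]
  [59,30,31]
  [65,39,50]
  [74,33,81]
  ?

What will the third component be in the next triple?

131

Third component — each term is the sum of the two before it: 5, 7, 12, 19, 31, 50, 81 → 131.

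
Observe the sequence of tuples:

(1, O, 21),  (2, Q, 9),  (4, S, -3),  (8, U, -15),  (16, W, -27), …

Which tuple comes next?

For the first slot, ×2 each step: 1, 2, 4, 8, 16 → 32.
Letter: O, Q, S, U, W → Y (letters move forward 2 places in the alphabet).
Third slot goes 21, 9, -3, -15, -27 → -39 (−12 each step).
So the next tuple is (32, Y, -39).

(32, Y, -39)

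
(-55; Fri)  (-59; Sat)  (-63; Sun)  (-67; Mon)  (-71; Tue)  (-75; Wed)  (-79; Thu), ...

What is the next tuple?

(-83; Fri)

First coordinate: −4 each step, so -55, -59, -63, -67, -71, -75, -79 → -83.
Day — runs through the weekdays Mon→Sun: Fri, Sat, Sun, Mon, Tue, Wed, Thu → Fri.
Combining the parts gives (-83; Fri).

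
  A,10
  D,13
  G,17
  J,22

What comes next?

M,28

Letter: A, D, G, J → M (letters move forward 3 places in the alphabet).
Second part: differences are 3, 4, 5, … (increasing by 1 each time); 10, 13, 17, 22 → 28.
So the next element is M,28.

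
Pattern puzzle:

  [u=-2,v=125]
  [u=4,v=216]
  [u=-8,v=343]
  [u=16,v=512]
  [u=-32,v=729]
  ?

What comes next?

[u=64,v=1000]

U: ×(-2) each step; -2, 4, -8, 16, -32 → 64.
V: perfect cubes: 5³, 6³, 7³, …; 125, 216, 343, 512, 729 → 1000.
Combining the parts gives [u=64,v=1000].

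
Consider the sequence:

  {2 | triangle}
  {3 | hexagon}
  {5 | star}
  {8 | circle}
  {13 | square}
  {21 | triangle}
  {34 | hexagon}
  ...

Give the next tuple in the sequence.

{55 | star}

For the first component, each term is the sum of the two before it: 2, 3, 5, 8, 13, 21, 34 → 55.
Shape: triangle, hexagon, star, circle, square, triangle, hexagon → star (repeats triangle → hexagon → star → circle → square).
Putting it together: {55 | star}.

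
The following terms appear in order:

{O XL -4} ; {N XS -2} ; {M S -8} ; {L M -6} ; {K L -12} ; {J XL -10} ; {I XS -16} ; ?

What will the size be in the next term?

Size goes XL, XS, S, M, L, XL, XS → S (repeats XL → XS → S → M → L).

S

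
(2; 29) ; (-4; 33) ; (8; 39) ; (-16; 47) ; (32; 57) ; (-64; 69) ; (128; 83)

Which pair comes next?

(-256; 99)

First value: ×(-2) each step; 2, -4, 8, -16, 32, -64, 128 → -256.
Second value goes 29, 33, 39, 47, 57, 69, 83 → 99 (differences are 4, 6, 8, … (increasing by 2 each time)).
Combining the parts gives (-256; 99).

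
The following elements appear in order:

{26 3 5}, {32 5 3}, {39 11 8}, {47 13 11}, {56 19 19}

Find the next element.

For the first value, differences are 6, 7, 8, … (increasing by 1 each time): 26, 32, 39, 47, 56 → 66.
Second value goes 3, 5, 11, 13, 19 → 21 (alternating steps +2, +6, +2, +6, …).
Third value goes 5, 3, 8, 11, 19 → 30 (each term is the sum of the two before it).
Putting it together: {66 21 30}.

{66 21 30}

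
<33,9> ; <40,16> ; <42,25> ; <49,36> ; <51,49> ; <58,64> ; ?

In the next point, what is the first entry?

60

First entry goes 33, 40, 42, 49, 51, 58 → 60 (alternating steps +7, +2, +7, +2, …).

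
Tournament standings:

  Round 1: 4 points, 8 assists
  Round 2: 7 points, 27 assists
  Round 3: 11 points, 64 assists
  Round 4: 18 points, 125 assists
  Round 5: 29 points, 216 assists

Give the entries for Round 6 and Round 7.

47 points, 343 assists; 76 points, 512 assists

Points: each term is the sum of the two before it, so 4, 7, 11, 18, 29 → 47 → 76.
Assists: 8, 27, 64, 125, 216 → 343 → 512 (perfect cubes: 2³, 3³, 4³, …).
Putting the parts together: 47 points, 343 assists and then 76 points, 512 assists.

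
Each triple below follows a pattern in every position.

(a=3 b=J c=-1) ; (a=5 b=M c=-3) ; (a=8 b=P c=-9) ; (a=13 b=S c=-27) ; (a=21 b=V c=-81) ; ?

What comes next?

(a=34 b=Y c=-243)

A: each term is the sum of the two before it, so 3, 5, 8, 13, 21 → 34.
B: letters move forward 3 places in the alphabet, so J, M, P, S, V → Y.
C: ×3 each step; -1, -3, -9, -27, -81 → -243.
Combining the parts gives (a=34 b=Y c=-243).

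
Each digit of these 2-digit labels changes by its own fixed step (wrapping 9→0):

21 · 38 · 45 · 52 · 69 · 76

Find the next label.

83

First digit: +1 each step, mod 10, so 2, 3, 4, 5, 6, 7 → 8.
Second digit — −3 each step, mod 10: 1, 8, 5, 2, 9, 6 → 3.
So the next label is 83.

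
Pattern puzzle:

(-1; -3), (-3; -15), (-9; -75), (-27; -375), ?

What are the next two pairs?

First value: ×3 each step; -1, -3, -9, -27 → -81 → -243.
Second value: ×5 each step; -3, -15, -75, -375 → -1875 → -9375.
Putting the parts together: (-81; -1875) and then (-243; -9375).

(-81; -1875), (-243; -9375)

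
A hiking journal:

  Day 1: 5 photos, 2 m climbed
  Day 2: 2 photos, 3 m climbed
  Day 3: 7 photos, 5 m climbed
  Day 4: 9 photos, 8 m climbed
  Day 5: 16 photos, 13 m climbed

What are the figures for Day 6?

Photos goes 5, 2, 7, 9, 16 → 25 (each term is the sum of the two before it).
M climbed: 2, 3, 5, 8, 13 → 21 (each term is the sum of the two before it).
Putting it together: 25 photos, 21 m climbed.

25 photos, 21 m climbed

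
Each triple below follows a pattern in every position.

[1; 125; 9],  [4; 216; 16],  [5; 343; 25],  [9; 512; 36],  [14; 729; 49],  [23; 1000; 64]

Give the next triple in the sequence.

First part: each term is the sum of the two before it; 1, 4, 5, 9, 14, 23 → 37.
Second part goes 125, 216, 343, 512, 729, 1000 → 1331 (perfect cubes: 5³, 6³, 7³, …).
Third part: perfect squares: 3², 4², 5², …; 9, 16, 25, 36, 49, 64 → 81.
Putting it together: [37; 1331; 81].

[37; 1331; 81]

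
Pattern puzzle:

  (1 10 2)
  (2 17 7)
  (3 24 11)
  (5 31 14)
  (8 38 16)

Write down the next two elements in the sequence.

First value: each term is the sum of the two before it, so 1, 2, 3, 5, 8 → 13 → 21.
Second value — +7 each step: 10, 17, 24, 31, 38 → 45 → 52.
For the third value, differences are 5, 4, 3, … (decreasing by 1 each time): 2, 7, 11, 14, 16 → 17 → 17.
So the next two elements are (13 45 17) and (21 52 17).

(13 45 17), (21 52 17)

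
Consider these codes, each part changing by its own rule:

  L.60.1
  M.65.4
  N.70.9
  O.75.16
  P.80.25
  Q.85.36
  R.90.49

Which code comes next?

S.95.64

For the letter, letters move forward 1 place in the alphabet: L, M, N, O, P, Q, R → S.
Second component — +5 each step: 60, 65, 70, 75, 80, 85, 90 → 95.
For the third component, perfect squares: 1², 2², 3², …: 1, 4, 9, 16, 25, 36, 49 → 64.
Combining the parts gives S.95.64.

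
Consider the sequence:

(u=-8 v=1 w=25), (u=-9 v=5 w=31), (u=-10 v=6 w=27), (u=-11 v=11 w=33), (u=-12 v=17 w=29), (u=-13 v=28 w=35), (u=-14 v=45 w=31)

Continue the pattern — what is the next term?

(u=-15 v=73 w=37)

U: -8, -9, -10, -11, -12, -13, -14 → -15 (−1 each step).
V: each term is the sum of the two before it, so 1, 5, 6, 11, 17, 28, 45 → 73.
For the w, alternating steps +6, −4, +6, −4, …: 25, 31, 27, 33, 29, 35, 31 → 37.
So the next term is (u=-15 v=73 w=37).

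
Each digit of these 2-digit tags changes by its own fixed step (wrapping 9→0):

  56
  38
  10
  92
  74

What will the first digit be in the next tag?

For the first digit, −2 each step, mod 10: 5, 3, 1, 9, 7 → 5.

5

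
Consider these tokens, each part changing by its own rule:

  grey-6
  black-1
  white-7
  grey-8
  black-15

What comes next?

Shade: repeats grey → black → white, so grey, black, white, grey, black → white.
Second component: each term is the sum of the two before it; 6, 1, 7, 8, 15 → 23.
Combining the parts gives white-23.

white-23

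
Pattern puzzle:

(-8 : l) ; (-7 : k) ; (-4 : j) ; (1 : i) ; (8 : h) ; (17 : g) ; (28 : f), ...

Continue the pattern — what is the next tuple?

(41 : e)

First component — differences are 1, 3, 5, … (increasing by 2 each time): -8, -7, -4, 1, 8, 17, 28 → 41.
Letter: l, k, j, i, h, g, f → e (letters move back 1 place in the alphabet).
Putting it together: (41 : e).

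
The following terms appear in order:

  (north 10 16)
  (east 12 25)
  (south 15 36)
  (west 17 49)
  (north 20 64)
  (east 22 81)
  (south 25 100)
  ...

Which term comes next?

(west 27 121)

Direction: repeats north → east → south → west, so north, east, south, west, north, east, south → west.
Second component goes 10, 12, 15, 17, 20, 22, 25 → 27 (alternating steps +2, +3, +2, +3, …).
Third component: perfect squares: 4², 5², 6², …; 16, 25, 36, 49, 64, 81, 100 → 121.
Combining the parts gives (west 27 121).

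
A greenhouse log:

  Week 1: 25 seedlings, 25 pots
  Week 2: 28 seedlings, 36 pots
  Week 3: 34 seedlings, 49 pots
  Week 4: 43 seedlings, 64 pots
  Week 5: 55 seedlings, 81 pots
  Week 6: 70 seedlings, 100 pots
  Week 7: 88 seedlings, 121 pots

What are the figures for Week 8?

Seedlings goes 25, 28, 34, 43, 55, 70, 88 → 109 (differences are 3, 6, 9, … (increasing by 3 each time)).
Pots — perfect squares: 5², 6², 7², …: 25, 36, 49, 64, 81, 100, 121 → 144.
So the next record is 109 seedlings, 144 pots.

109 seedlings, 144 pots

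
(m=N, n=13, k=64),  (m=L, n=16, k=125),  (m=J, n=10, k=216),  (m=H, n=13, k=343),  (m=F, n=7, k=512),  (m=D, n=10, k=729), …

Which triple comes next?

M: N, L, J, H, F, D → B (letters move back 2 places in the alphabet).
For the n, alternating steps +3, −6, +3, −6, …: 13, 16, 10, 13, 7, 10 → 4.
K: 64, 125, 216, 343, 512, 729 → 1000 (perfect cubes: 4³, 5³, 6³, …).
Putting it together: (m=B, n=4, k=1000).

(m=B, n=4, k=1000)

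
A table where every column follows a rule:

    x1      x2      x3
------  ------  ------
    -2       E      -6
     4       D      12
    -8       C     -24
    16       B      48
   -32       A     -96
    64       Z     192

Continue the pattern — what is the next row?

-128  Y  -384

Column x1: ×(-2) each step; -2, 4, -8, 16, -32, 64 → -128.
Column x2: E, D, C, B, A, Z → Y (letters move back 1 place in the alphabet, wrapping A→Z).
Column x3 — always 3 × the column x1: -6, 12, -24, 48, -96, 192 → -384.
Putting it together: -128  Y  -384.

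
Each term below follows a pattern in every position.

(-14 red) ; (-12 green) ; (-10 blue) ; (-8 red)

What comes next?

First coordinate: +2 each step, so -14, -12, -10, -8 → -6.
Colour: repeats red → green → blue, so red, green, blue, red → green.
Combining the parts gives (-6 green).

(-6 green)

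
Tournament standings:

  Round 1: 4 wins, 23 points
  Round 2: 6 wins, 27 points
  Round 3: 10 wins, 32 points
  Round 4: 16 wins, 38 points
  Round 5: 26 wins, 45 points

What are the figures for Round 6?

42 wins, 53 points

Wins: 4, 6, 10, 16, 26 → 42 (each term is the sum of the two before it).
Points: differences are 4, 5, 6, … (increasing by 1 each time), so 23, 27, 32, 38, 45 → 53.
So the next row is 42 wins, 53 points.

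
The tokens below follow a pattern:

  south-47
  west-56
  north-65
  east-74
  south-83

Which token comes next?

For the direction, repeats south → west → north → east: south, west, north, east, south → west.
For the second component, +9 each step: 47, 56, 65, 74, 83 → 92.
So the next token is west-92.

west-92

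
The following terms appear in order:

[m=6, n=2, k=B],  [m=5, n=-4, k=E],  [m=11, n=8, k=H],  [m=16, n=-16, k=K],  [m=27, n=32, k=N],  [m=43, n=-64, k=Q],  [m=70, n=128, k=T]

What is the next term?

[m=113, n=-256, k=W]

M: 6, 5, 11, 16, 27, 43, 70 → 113 (each term is the sum of the two before it).
N: 2, -4, 8, -16, 32, -64, 128 → -256 (×(-2) each step).
K — letters move forward 3 places in the alphabet: B, E, H, K, N, Q, T → W.
Combining the parts gives [m=113, n=-256, k=W].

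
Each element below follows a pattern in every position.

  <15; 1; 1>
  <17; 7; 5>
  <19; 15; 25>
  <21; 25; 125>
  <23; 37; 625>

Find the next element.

First entry goes 15, 17, 19, 21, 23 → 25 (+2 each step).
Second entry: differences are 6, 8, 10, … (increasing by 2 each time), so 1, 7, 15, 25, 37 → 51.
Third entry: ×5 each step; 1, 5, 25, 125, 625 → 3125.
Combining the parts gives <25; 51; 3125>.

<25; 51; 3125>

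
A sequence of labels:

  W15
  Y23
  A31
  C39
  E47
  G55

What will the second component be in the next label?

For the second component, +8 each step: 15, 23, 31, 39, 47, 55 → 63.

63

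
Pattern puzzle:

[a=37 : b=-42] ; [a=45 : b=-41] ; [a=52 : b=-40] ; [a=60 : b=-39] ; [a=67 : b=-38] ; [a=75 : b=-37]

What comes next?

A goes 37, 45, 52, 60, 67, 75 → 82 (alternating steps +8, +7, +8, +7, …).
B — +1 each step: -42, -41, -40, -39, -38, -37 → -36.
Combining the parts gives [a=82 : b=-36].

[a=82 : b=-36]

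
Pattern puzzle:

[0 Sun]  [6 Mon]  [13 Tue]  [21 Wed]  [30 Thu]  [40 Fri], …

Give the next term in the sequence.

[51 Sat]

First component: 0, 6, 13, 21, 30, 40 → 51 (differences are 6, 7, 8, … (increasing by 1 each time)).
Day — runs through the weekdays Mon→Sun: Sun, Mon, Tue, Wed, Thu, Fri → Sat.
So the next term is [51 Sat].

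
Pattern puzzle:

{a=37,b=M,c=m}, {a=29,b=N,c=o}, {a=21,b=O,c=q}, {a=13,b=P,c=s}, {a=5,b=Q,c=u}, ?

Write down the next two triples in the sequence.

{a=-3,b=R,c=w}, {a=-11,b=S,c=y}

For the a, −8 each step: 37, 29, 21, 13, 5 → -3 → -11.
B: letters move forward 1 place in the alphabet, so M, N, O, P, Q → R → S.
C: letters move forward 2 places in the alphabet, so m, o, q, s, u → w → y.
Putting the parts together: {a=-3,b=R,c=w} and then {a=-11,b=S,c=y}.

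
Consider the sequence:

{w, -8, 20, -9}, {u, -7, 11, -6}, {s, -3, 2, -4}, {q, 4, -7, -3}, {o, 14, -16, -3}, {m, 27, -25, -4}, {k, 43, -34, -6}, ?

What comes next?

For the letter, letters move back 2 places in the alphabet: w, u, s, q, o, m, k → i.
Second part — differences are 1, 4, 7, … (increasing by 3 each time): -8, -7, -3, 4, 14, 27, 43 → 62.
Third part: 20, 11, 2, -7, -16, -25, -34 → -43 (−9 each step).
For the fourth part, differences are 3, 2, 1, … (decreasing by 1 each time): -9, -6, -4, -3, -3, -4, -6 → -9.
Combining the parts gives {i, 62, -43, -9}.

{i, 62, -43, -9}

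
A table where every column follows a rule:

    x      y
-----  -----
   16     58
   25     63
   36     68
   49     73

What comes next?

Column x: perfect squares: 4², 5², 6², …, so 16, 25, 36, 49 → 64.
Column y: 58, 63, 68, 73 → 78 (+5 each step).
Combining the parts gives 64  78.

64  78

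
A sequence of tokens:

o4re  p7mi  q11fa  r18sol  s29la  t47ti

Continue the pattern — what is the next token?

Letter goes o, p, q, r, s, t → u (letters move forward 1 place in the alphabet).
Second component goes 4, 7, 11, 18, 29, 47 → 76 (each term is the sum of the two before it).
Note: runs through the solfège scale do→ti, so re, mi, fa, sol, la, ti → do.
Putting it together: u76do.

u76do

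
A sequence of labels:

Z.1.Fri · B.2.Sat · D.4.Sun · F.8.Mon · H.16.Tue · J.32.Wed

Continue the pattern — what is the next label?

L.64.Thu

Letter: Z, B, D, F, H, J → L (letters move forward 2 places in the alphabet, wrapping Z→A).
Second component: ×2 each step, so 1, 2, 4, 8, 16, 32 → 64.
Day: runs through the weekdays Mon→Sun, so Fri, Sat, Sun, Mon, Tue, Wed → Thu.
Combining the parts gives L.64.Thu.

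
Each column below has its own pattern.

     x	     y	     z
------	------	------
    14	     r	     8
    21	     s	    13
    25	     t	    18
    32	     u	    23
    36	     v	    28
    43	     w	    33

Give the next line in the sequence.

Column x: alternating steps +7, +4, +7, +4, …; 14, 21, 25, 32, 36, 43 → 47.
Column y: r, s, t, u, v, w → x (letters move forward 1 place in the alphabet).
Column z — +5 each step: 8, 13, 18, 23, 28, 33 → 38.
Putting it together: 47  x  38.

47  x  38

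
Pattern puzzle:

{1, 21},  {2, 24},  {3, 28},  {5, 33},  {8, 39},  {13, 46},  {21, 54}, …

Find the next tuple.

{34, 63}

First component: 1, 2, 3, 5, 8, 13, 21 → 34 (each term is the sum of the two before it).
Second component: 21, 24, 28, 33, 39, 46, 54 → 63 (differences are 3, 4, 5, … (increasing by 1 each time)).
Putting it together: {34, 63}.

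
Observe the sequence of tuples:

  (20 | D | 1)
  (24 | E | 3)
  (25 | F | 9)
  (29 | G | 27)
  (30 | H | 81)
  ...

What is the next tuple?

(34 | I | 243)

First part goes 20, 24, 25, 29, 30 → 34 (alternating steps +4, +1, +4, +1, …).
Letter: letters move forward 1 place in the alphabet; D, E, F, G, H → I.
Third part: ×3 each step; 1, 3, 9, 27, 81 → 243.
So the next tuple is (34 | I | 243).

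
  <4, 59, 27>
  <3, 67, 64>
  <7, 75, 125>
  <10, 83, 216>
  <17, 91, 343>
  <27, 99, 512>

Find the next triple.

First part goes 4, 3, 7, 10, 17, 27 → 44 (each term is the sum of the two before it).
For the second part, +8 each step: 59, 67, 75, 83, 91, 99 → 107.
Third part: perfect cubes: 3³, 4³, 5³, …; 27, 64, 125, 216, 343, 512 → 729.
Putting it together: <44, 107, 729>.

<44, 107, 729>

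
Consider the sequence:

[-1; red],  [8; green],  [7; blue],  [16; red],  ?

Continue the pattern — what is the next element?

First entry — alternating steps +9, −1, +9, −1, …: -1, 8, 7, 16 → 15.
Colour: red, green, blue, red → green (repeats red → green → blue).
Combining the parts gives [15; green].

[15; green]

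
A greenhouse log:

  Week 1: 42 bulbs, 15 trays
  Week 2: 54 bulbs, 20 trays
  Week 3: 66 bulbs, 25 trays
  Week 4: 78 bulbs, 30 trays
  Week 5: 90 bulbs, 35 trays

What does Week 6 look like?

102 bulbs, 40 trays

Bulbs: 42, 54, 66, 78, 90 → 102 (+12 each step).
Trays: +5 each step, so 15, 20, 25, 30, 35 → 40.
Combining the parts gives 102 bulbs, 40 trays.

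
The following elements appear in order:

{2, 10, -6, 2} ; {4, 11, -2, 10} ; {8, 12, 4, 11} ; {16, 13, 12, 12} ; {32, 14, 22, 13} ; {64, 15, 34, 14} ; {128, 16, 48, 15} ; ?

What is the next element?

{256, 17, 64, 16}

First slot: ×2 each step, so 2, 4, 8, 16, 32, 64, 128 → 256.
Second slot: +1 each step, so 10, 11, 12, 13, 14, 15, 16 → 17.
Third slot: differences are 4, 6, 8, … (increasing by 2 each time), so -6, -2, 4, 12, 22, 34, 48 → 64.
Fourth slot: 2, 10, 11, 12, 13, 14, 15 → 16 (always the previous value of the second slot).
Putting it together: {256, 17, 64, 16}.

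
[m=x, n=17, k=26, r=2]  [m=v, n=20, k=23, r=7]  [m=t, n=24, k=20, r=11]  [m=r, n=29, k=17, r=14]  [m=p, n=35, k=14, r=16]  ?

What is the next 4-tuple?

M goes x, v, t, r, p → n (letters move back 2 places in the alphabet).
N goes 17, 20, 24, 29, 35 → 42 (differences are 3, 4, 5, … (increasing by 1 each time)).
K: −3 each step, so 26, 23, 20, 17, 14 → 11.
R goes 2, 7, 11, 14, 16 → 17 (differences are 5, 4, 3, … (decreasing by 1 each time)).
So the next 4-tuple is [m=n, n=42, k=11, r=17].

[m=n, n=42, k=11, r=17]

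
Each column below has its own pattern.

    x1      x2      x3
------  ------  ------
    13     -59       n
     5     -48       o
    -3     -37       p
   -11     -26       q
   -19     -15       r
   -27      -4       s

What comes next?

Column x1: −8 each step, so 13, 5, -3, -11, -19, -27 → -35.
Column x2 goes -59, -48, -37, -26, -15, -4 → 7 (+11 each step).
Column x3: letters move forward 1 place in the alphabet, so n, o, p, q, r, s → t.
Putting it together: -35  7  t.

-35  7  t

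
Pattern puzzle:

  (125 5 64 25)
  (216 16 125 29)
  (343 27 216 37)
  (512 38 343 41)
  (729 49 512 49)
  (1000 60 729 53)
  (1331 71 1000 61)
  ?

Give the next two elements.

(1728 82 1331 65), (2197 93 1728 73)

First component — perfect cubes: 5³, 6³, 7³, …: 125, 216, 343, 512, 729, 1000, 1331 → 1728 → 2197.
Second component — +11 each step: 5, 16, 27, 38, 49, 60, 71 → 82 → 93.
Third component goes 64, 125, 216, 343, 512, 729, 1000 → 1331 → 1728 (perfect cubes: 4³, 5³, 6³, …).
Fourth component: 25, 29, 37, 41, 49, 53, 61 → 65 → 73 (alternating steps +4, +8, +4, +8, …).
So the next two elements are (1728 82 1331 65) and (2197 93 1728 73).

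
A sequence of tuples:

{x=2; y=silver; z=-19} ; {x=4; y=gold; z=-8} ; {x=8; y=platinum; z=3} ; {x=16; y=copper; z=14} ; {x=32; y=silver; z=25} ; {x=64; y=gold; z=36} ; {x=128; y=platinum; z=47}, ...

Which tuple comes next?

For the x, ×2 each step: 2, 4, 8, 16, 32, 64, 128 → 256.
Y: silver, gold, platinum, copper, silver, gold, platinum → copper (repeats silver → gold → platinum → copper).
Z: +11 each step; -19, -8, 3, 14, 25, 36, 47 → 58.
Putting it together: {x=256; y=copper; z=58}.

{x=256; y=copper; z=58}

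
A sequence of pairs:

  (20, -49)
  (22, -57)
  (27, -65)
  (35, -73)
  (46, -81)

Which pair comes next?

(60, -89)

First value goes 20, 22, 27, 35, 46 → 60 (differences are 2, 5, 8, … (increasing by 3 each time)).
Second value goes -49, -57, -65, -73, -81 → -89 (−8 each step).
So the next pair is (60, -89).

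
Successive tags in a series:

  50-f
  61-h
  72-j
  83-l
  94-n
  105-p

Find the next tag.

First component: 50, 61, 72, 83, 94, 105 → 116 (+11 each step).
For the letter, letters move forward 2 places in the alphabet: f, h, j, l, n, p → r.
Combining the parts gives 116-r.

116-r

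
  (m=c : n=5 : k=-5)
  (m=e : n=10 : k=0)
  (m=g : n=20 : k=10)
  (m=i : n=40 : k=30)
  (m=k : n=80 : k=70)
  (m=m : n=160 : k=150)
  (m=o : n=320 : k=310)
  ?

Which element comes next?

(m=q : n=640 : k=630)

M goes c, e, g, i, k, m, o → q (letters move forward 2 places in the alphabet).
N: ×2 each step; 5, 10, 20, 40, 80, 160, 320 → 640.
K: always 10 less than the n, so -5, 0, 10, 30, 70, 150, 310 → 630.
So the next element is (m=q : n=640 : k=630).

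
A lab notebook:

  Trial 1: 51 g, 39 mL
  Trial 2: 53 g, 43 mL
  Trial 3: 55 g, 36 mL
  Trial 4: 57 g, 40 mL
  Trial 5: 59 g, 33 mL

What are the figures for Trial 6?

61 g, 37 mL

G: +2 each step, so 51, 53, 55, 57, 59 → 61.
ML goes 39, 43, 36, 40, 33 → 37 (alternating steps +4, −7, +4, −7, …).
Combining the parts gives 61 g, 37 mL.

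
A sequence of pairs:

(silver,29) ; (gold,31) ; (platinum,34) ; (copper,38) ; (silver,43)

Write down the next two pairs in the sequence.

For the metal, repeats silver → gold → platinum → copper: silver, gold, platinum, copper, silver → gold → platinum.
Second entry: differences are 2, 3, 4, … (increasing by 1 each time), so 29, 31, 34, 38, 43 → 49 → 56.
Putting the parts together: (gold,49) and then (platinum,56).

(gold,49), (platinum,56)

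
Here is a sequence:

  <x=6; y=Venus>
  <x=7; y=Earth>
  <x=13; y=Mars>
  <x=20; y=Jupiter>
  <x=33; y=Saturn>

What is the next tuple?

<x=53; y=Uranus>

For the x, each term is the sum of the two before it: 6, 7, 13, 20, 33 → 53.
For the y, runs through the planets Mercury→Neptune: Venus, Earth, Mars, Jupiter, Saturn → Uranus.
So the next tuple is <x=53; y=Uranus>.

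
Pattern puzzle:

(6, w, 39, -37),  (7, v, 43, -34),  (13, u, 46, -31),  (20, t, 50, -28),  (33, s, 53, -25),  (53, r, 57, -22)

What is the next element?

(86, q, 60, -19)

First component — each term is the sum of the two before it: 6, 7, 13, 20, 33, 53 → 86.
For the letter, letters move back 1 place in the alphabet: w, v, u, t, s, r → q.
Third component — alternating steps +4, +3, +4, +3, …: 39, 43, 46, 50, 53, 57 → 60.
For the fourth component, +3 each step: -37, -34, -31, -28, -25, -22 → -19.
Combining the parts gives (86, q, 60, -19).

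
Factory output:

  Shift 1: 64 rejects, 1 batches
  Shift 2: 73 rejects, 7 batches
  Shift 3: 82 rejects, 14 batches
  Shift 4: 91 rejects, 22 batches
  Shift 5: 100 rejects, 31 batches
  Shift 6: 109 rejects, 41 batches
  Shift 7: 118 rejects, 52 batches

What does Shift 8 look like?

Rejects — +9 each step: 64, 73, 82, 91, 100, 109, 118 → 127.
Batches — differences are 6, 7, 8, … (increasing by 1 each time): 1, 7, 14, 22, 31, 41, 52 → 64.
Combining the parts gives 127 rejects, 64 batches.

127 rejects, 64 batches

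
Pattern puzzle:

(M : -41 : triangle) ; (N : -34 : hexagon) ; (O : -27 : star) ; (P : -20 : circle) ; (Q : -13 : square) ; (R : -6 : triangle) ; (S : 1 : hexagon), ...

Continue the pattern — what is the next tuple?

(T : 8 : star)

Letter goes M, N, O, P, Q, R, S → T (letters move forward 1 place in the alphabet).
Second value — +7 each step: -41, -34, -27, -20, -13, -6, 1 → 8.
Shape — repeats triangle → hexagon → star → circle → square: triangle, hexagon, star, circle, square, triangle, hexagon → star.
Putting it together: (T : 8 : star).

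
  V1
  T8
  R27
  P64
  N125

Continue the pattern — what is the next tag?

L216

Letter — letters move back 2 places in the alphabet: V, T, R, P, N → L.
Second component: perfect cubes: 1³, 2³, 3³, …, so 1, 8, 27, 64, 125 → 216.
So the next tag is L216.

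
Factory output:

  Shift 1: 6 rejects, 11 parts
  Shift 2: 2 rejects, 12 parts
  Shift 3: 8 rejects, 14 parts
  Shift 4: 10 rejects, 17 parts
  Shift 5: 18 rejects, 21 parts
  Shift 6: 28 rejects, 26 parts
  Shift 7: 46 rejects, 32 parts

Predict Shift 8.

74 rejects, 39 parts

For the rejects, each term is the sum of the two before it: 6, 2, 8, 10, 18, 28, 46 → 74.
Parts — differences are 1, 2, 3, … (increasing by 1 each time): 11, 12, 14, 17, 21, 26, 32 → 39.
Putting it together: 74 rejects, 39 parts.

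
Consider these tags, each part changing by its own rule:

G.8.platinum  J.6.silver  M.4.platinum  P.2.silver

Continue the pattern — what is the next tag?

For the letter, letters move forward 3 places in the alphabet: G, J, M, P → S.
Second component goes 8, 6, 4, 2 → 0 (−2 each step).
For the metal, alternates platinum ↔ silver: platinum, silver, platinum, silver → platinum.
So the next tag is S.0.platinum.

S.0.platinum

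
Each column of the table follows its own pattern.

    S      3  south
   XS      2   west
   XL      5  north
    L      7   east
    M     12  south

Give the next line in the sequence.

Size: runs backward through clothing sizes XS→XL; S, XS, XL, L, M → S.
Second component — each term is the sum of the two before it: 3, 2, 5, 7, 12 → 19.
Direction — repeats south → west → north → east: south, west, north, east, south → west.
So the next line is S  19  west.

S  19  west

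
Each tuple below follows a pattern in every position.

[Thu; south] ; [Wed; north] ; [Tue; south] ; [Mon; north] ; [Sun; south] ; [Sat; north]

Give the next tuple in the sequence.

Day: Thu, Wed, Tue, Mon, Sun, Sat → Fri (runs backward through the weekdays Mon→Sun).
Direction — alternates south ↔ north: south, north, south, north, south, north → south.
So the next tuple is [Fri; south].

[Fri; south]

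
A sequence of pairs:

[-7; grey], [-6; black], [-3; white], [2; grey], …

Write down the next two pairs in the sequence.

For the first slot, differences are 1, 3, 5, … (increasing by 2 each time): -7, -6, -3, 2 → 9 → 18.
Shade: repeats grey → black → white; grey, black, white, grey → black → white.
So the next two pairs are [9; black] and [18; white].

[9; black], [18; white]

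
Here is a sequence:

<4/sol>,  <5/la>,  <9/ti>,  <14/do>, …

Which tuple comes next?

First entry — each term is the sum of the two before it: 4, 5, 9, 14 → 23.
Note: runs through the solfège scale do→ti, so sol, la, ti, do → re.
So the next tuple is <23/re>.

<23/re>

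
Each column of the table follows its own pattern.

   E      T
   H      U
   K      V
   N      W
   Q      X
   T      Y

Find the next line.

First letter: E, H, K, N, Q, T → W (letters move forward 3 places in the alphabet).
Second letter: letters move forward 1 place in the alphabet, so T, U, V, W, X, Y → Z.
Combining the parts gives W  Z.

W  Z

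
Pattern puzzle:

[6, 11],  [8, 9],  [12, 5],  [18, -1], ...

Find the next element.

First part — differences are 2, 4, 6, … (increasing by 2 each time): 6, 8, 12, 18 → 26.
Second part goes 11, 9, 5, -1 → -9 (together with the first part always sums to 17).
Putting it together: [26, -9].

[26, -9]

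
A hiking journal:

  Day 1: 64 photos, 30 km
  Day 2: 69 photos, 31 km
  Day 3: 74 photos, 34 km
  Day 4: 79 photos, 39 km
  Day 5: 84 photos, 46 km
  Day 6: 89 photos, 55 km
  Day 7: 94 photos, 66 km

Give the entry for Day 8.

99 photos, 79 km

Photos goes 64, 69, 74, 79, 84, 89, 94 → 99 (+5 each step).
Km — differences are 1, 3, 5, … (increasing by 2 each time): 30, 31, 34, 39, 46, 55, 66 → 79.
So the next line is 99 photos, 79 km.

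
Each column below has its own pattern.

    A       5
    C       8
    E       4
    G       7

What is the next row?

Letter: letters move forward 2 places in the alphabet; A, C, E, G → I.
Second component: alternating steps +3, −4, +3, −4, …; 5, 8, 4, 7 → 3.
Putting it together: I  3.

I  3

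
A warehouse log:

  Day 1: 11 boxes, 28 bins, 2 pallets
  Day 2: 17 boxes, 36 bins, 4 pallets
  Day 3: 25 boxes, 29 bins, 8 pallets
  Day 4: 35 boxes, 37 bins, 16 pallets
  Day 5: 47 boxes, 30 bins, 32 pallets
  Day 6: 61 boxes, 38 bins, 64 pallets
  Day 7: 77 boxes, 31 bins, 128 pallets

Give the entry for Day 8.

Boxes: 11, 17, 25, 35, 47, 61, 77 → 95 (differences are 6, 8, 10, … (increasing by 2 each time)).
For the bins, alternating steps +8, −7, +8, −7, …: 28, 36, 29, 37, 30, 38, 31 → 39.
For the pallets, ×2 each step: 2, 4, 8, 16, 32, 64, 128 → 256.
Putting it together: 95 boxes, 39 bins, 256 pallets.

95 boxes, 39 bins, 256 pallets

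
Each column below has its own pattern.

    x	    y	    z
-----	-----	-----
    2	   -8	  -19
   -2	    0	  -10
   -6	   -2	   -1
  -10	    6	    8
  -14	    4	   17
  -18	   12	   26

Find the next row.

-22  10  35

Column x: −4 each step; 2, -2, -6, -10, -14, -18 → -22.
Column y: alternating steps +8, −2, +8, −2, …; -8, 0, -2, 6, 4, 12 → 10.
Column z goes -19, -10, -1, 8, 17, 26 → 35 (+9 each step).
So the next row is -22  10  35.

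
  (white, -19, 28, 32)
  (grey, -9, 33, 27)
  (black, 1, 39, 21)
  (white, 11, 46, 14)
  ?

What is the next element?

(grey, 21, 54, 6)

Shade: repeats white → grey → black; white, grey, black, white → grey.
For the second component, +10 each step: -19, -9, 1, 11 → 21.
Third component — differences are 5, 6, 7, … (increasing by 1 each time): 28, 33, 39, 46 → 54.
Fourth component goes 32, 27, 21, 14 → 6 (together with the third component always sums to 60).
So the next element is (grey, 21, 54, 6).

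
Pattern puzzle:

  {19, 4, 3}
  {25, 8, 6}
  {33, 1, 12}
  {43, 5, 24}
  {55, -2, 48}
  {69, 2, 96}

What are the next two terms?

{85, -5, 192}, {103, -1, 384}

First entry — differences are 6, 8, 10, … (increasing by 2 each time): 19, 25, 33, 43, 55, 69 → 85 → 103.
For the second entry, alternating steps +4, −7, +4, −7, …: 4, 8, 1, 5, -2, 2 → -5 → -1.
Third entry — ×2 each step: 3, 6, 12, 24, 48, 96 → 192 → 384.
Putting the parts together: {85, -5, 192} and then {103, -1, 384}.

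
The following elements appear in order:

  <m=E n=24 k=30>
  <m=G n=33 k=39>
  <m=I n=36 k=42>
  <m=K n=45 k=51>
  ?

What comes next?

M goes E, G, I, K → M (letters move forward 2 places in the alphabet).
N: 24, 33, 36, 45 → 48 (alternating steps +9, +3, +9, +3, …).
For the k, always 6 more than the n: 30, 39, 42, 51 → 54.
So the next element is <m=M n=48 k=54>.

<m=M n=48 k=54>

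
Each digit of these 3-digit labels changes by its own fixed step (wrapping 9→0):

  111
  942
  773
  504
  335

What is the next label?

First digit: −2 each step, mod 10, so 1, 9, 7, 5, 3 → 1.
Second digit: +3 each step, mod 10, so 1, 4, 7, 0, 3 → 6.
Third digit: 1, 2, 3, 4, 5 → 6 (+1 each step, mod 10).
So the next label is 166.

166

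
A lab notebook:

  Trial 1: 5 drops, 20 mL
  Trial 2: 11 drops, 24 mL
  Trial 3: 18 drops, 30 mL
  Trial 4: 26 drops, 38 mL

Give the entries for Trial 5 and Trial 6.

Drops: differences are 6, 7, 8, … (increasing by 1 each time); 5, 11, 18, 26 → 35 → 45.
For the mL, differences are 4, 6, 8, … (increasing by 2 each time): 20, 24, 30, 38 → 48 → 60.
Putting the parts together: 35 drops, 48 mL and then 45 drops, 60 mL.

35 drops, 48 mL; 45 drops, 60 mL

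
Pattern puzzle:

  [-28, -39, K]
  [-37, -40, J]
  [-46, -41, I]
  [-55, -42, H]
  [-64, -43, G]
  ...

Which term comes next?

First entry: −9 each step; -28, -37, -46, -55, -64 → -73.
Second entry: -39, -40, -41, -42, -43 → -44 (−1 each step).
Letter goes K, J, I, H, G → F (letters move back 1 place in the alphabet).
So the next term is [-73, -44, F].

[-73, -44, F]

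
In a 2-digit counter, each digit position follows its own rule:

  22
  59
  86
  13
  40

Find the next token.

77

First digit: 2, 5, 8, 1, 4 → 7 (+3 each step, mod 10).
Second digit: −3 each step, mod 10, so 2, 9, 6, 3, 0 → 7.
So the next token is 77.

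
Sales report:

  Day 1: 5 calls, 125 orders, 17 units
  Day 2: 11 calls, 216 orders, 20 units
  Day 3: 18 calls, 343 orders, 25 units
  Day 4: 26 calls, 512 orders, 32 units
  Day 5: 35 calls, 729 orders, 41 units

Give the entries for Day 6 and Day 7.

45 calls, 1000 orders, 52 units; 56 calls, 1331 orders, 65 units

Calls: differences are 6, 7, 8, … (increasing by 1 each time); 5, 11, 18, 26, 35 → 45 → 56.
Orders: perfect cubes: 5³, 6³, 7³, …, so 125, 216, 343, 512, 729 → 1000 → 1331.
Units: differences are 3, 5, 7, … (increasing by 2 each time); 17, 20, 25, 32, 41 → 52 → 65.
So the next two rows are 45 calls, 1000 orders, 52 units and 56 calls, 1331 orders, 65 units.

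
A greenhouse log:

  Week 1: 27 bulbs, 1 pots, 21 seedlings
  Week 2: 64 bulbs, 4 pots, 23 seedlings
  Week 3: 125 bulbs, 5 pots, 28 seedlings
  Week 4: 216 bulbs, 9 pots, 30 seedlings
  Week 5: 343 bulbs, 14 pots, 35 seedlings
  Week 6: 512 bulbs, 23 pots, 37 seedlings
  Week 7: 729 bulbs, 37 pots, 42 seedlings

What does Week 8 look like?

Bulbs: perfect cubes: 3³, 4³, 5³, …, so 27, 64, 125, 216, 343, 512, 729 → 1000.
Pots: each term is the sum of the two before it; 1, 4, 5, 9, 14, 23, 37 → 60.
Seedlings: 21, 23, 28, 30, 35, 37, 42 → 44 (alternating steps +2, +5, +2, +5, …).
Combining the parts gives 1000 bulbs, 60 pots, 44 seedlings.

1000 bulbs, 60 pots, 44 seedlings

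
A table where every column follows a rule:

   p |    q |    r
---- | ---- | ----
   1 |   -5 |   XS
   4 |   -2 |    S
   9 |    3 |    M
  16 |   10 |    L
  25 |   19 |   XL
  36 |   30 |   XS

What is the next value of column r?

S

Column r goes XS, S, M, L, XL, XS → S (repeats XS → S → M → L → XL).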